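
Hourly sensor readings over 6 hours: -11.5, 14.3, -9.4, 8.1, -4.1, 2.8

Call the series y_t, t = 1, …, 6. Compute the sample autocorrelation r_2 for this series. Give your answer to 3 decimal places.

Mean ȳ = (-11.5 + 14.3 − 9.4 + 8.1 − 4.1 + 2.8)/6 = 0.0333
Numerator Σ_{t=1}^{4}(y_t−ȳ)(y_{t+2}−ȳ) = 285.1911
Denominator Σ(y_t−ȳ)² = 515.3533
r_2 = 285.1911 / 515.3533 = 0.553

0.553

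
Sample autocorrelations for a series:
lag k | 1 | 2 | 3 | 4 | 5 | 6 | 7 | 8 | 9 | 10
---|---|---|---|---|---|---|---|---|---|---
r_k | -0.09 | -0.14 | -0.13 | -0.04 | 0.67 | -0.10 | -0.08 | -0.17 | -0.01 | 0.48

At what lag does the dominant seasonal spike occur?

5

The largest autocorrelation is r_5 = 0.67, with a weaker echo at lag 10 (0.48); the remaining lags stay at or below -0.01.
The dominant spike at lag 5 indicates a seasonal period of 5.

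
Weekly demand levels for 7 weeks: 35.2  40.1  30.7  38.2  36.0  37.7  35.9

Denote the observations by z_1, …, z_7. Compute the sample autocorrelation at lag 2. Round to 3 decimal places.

Mean z̄ = (35.2 + 40.1 + 30.7 + 38.2 + 36.0 + 37.7 + 35.9)/7 = 36.2571
Numerator Σ_{t=1}^{5}(z_t−z̄)(z_{t+2}−z̄) = 17.6649
Denominator Σ(z_t−z̄)² = 52.8171
r_2 = 17.6649 / 52.8171 = 0.334

0.334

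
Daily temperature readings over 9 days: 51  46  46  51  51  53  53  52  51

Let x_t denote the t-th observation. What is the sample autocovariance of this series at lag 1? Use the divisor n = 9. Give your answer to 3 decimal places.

3.102

Mean x̄ = (51 + 46 + 46 + 51 + 51 + 53 + 53 + 52 + 51)/9 = 50.4444
Σ_{t=1}^{8}(x_t−x̄)(x_{t+1}−x̄) = 27.9136
γ_1 = 27.9136 / 9 = 3.102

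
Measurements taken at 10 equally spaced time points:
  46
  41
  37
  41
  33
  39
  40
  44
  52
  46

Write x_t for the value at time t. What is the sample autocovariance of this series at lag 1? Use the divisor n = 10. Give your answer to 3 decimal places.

Mean x̄ = (46 + 41 + 37 + 41 + 33 + 39 + 40 + 44 + 52 + 46)/10 = 41.9000
Σ_{t=1}^{9}(x_t−x̄)(x_{t+1}−x̄) = 103.0900
γ_1 = 103.0900 / 10 = 10.309

10.309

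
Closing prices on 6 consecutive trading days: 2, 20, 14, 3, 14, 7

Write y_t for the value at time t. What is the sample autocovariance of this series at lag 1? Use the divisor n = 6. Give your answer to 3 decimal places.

-18.000

Mean ȳ = (2 + 20 + 14 + 3 + 14 + 7)/6 = 10.0000
Σ_{t=1}^{5}(y_t−ȳ)(y_{t+1}−ȳ) = -108.0000
γ_1 = -108.0000 / 6 = -18.000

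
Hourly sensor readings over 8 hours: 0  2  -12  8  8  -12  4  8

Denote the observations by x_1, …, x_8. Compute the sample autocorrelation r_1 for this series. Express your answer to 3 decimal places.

Mean x̄ = (0 + 2 − 12 + 8 + 8 − 12 + 4 + 8)/8 = 0.7500
Deviations from mean: -0.7500, 1.2500, -12.7500, 7.2500, 7.2500, -12.7500, 3.2500, 7.2500
Σ(x_t−x̄)(x_{t+1}−x̄) = (-0.9375) + (-15.9375) + (-92.4375) + (52.5625) + (-92.4375) + (-41.4375) + (23.5625) = -167.0625
Denominator Σ(x_t−x̄)² = 495.5000
r_1 = -167.0625 / 495.5000 = -0.337

-0.337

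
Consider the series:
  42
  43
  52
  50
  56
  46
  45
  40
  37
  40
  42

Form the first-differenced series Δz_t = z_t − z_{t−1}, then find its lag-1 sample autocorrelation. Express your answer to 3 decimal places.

First differences Δz: 1, 9, -2, 6, -10, -1, -5, -3, 3, 2
Mean of differences = 0.0000
Numerator Σ(Δz_t−Δz̄)(Δz_{t+1}−Δz̄) = -54.0000
Denominator Σ(Δz_t−Δz̄)² = 270.0000
r_1(Δz) = -54.0000 / 270.0000 = -0.200

-0.200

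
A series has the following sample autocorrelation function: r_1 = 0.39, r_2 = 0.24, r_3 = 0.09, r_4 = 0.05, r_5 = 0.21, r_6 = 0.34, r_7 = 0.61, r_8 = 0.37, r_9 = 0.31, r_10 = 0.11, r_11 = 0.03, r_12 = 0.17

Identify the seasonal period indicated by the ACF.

7

The largest autocorrelation is r_7 = 0.61; the remaining lags stay at or below 0.39. The elevated value at lag 1 (0.39), dropping to 0.24 at lag 2, reflects decaying short-term dependence rather than seasonality.
The dominant spike at lag 7 indicates a seasonal period of 7.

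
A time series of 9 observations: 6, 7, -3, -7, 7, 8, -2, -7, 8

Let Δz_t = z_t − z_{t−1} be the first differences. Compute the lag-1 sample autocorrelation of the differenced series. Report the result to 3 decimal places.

-0.066

First differences Δz: 1, -10, -4, 14, 1, -10, -5, 15
Mean of differences = 0.2500
Numerator Σ(Δz_t−Δz̄)(Δz_{t+1}−Δz̄) = -43.5625
Denominator Σ(Δz_t−Δz̄)² = 663.5000
r_1(Δz) = -43.5625 / 663.5000 = -0.066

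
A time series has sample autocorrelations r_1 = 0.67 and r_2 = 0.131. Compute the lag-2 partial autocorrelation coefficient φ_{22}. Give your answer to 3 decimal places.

φ_{22} = (r_2 − r_1²) / (1 − r_1²)
r_1² = (0.67)² = 0.4489
Numerator = 0.131 − 0.4489 = -0.3179; denominator = 1 − 0.4489 = 0.5511
φ_{22} = -0.3179 / 0.5511 = -0.577

-0.577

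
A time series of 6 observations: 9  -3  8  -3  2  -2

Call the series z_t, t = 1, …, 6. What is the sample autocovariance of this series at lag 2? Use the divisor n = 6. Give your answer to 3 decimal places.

Mean z̄ = (9 − 3 + 8 − 3 + 2 − 2)/6 = 1.8333
Deviations: 7.1667, -4.8333, 6.1667, -4.8333, 0.1667, -3.8333
Σ_{t=1}^{4}(z_t−z̄)(z_{t+2}−z̄) = 87.1111
γ_2 = 87.1111 / 6 = 14.519

14.519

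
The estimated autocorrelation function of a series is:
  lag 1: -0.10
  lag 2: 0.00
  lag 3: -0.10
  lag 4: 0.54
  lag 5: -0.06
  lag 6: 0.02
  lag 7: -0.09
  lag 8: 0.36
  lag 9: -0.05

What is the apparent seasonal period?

The largest autocorrelation is r_4 = 0.54, with a weaker echo at lag 8 (0.36); the remaining lags stay at or below 0.02.
The dominant spike at lag 4 indicates a seasonal period of 4.

4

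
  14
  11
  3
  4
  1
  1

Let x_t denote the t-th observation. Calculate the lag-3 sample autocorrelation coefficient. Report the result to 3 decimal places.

-0.174

Mean x̄ = (14 + 11 + 3 + 4 + 1 + 1)/6 = 5.6667
Deviations from mean: 8.3333, 5.3333, -2.6667, -1.6667, -4.6667, -4.6667
Σ(x_t−x̄)(x_{t+3}−x̄) = (-13.8889) + (-24.8889) + (12.4444) = -26.3333
Denominator Σ(x_t−x̄)² = 151.3333
r_3 = -26.3333 / 151.3333 = -0.174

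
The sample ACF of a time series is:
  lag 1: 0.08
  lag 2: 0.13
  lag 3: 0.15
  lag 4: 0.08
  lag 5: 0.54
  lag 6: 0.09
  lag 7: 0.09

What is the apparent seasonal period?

The largest autocorrelation is r_5 = 0.54; the remaining lags stay at or below 0.15.
The dominant spike at lag 5 indicates a seasonal period of 5.

5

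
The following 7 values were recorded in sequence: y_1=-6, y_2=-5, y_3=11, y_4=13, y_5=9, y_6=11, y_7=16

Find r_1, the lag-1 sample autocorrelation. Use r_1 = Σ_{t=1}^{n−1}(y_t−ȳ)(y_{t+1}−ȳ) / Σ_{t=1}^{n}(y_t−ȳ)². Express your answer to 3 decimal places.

Mean ȳ = (-6 − 5 + 11 + 13 + 9 + 11 + 16)/7 = 7.0000
Deviations from mean: -13.0000, -12.0000, 4.0000, 6.0000, 2.0000, 4.0000, 9.0000
Numerator Σ_{t=1}^{6}(y_t−ȳ)(y_{t+1}−ȳ) = 188.0000
Denominator Σ(y_t−ȳ)² = 466.0000
r_1 = 188.0000 / 466.0000 = 0.403

0.403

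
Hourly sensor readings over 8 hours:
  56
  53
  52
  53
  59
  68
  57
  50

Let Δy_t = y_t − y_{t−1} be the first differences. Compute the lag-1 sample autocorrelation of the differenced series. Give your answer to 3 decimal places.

First differences Δy: -3, -1, 1, 6, 9, -11, -7
Mean of differences = -0.8571
Numerator Σ(Δy_t−Δȳ)(Δy_{t+1}−Δȳ) = 42.6939
Denominator Σ(Δy_t−Δȳ)² = 292.8571
r_1(Δy) = 42.6939 / 292.8571 = 0.146

0.146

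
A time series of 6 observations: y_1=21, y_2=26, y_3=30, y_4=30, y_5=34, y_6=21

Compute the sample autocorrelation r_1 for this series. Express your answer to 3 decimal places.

-0.064

Mean ȳ = (21 + 26 + 30 + 30 + 34 + 21)/6 = 27.0000
Σ(y_t−ȳ)(y_{t+1}−ȳ) = (6.0000) + (-3.0000) + (9.0000) + (21.0000) + (-42.0000) = -9.0000
Denominator Σ(y_t−ȳ)² = 140.0000
r_1 = -9.0000 / 140.0000 = -0.064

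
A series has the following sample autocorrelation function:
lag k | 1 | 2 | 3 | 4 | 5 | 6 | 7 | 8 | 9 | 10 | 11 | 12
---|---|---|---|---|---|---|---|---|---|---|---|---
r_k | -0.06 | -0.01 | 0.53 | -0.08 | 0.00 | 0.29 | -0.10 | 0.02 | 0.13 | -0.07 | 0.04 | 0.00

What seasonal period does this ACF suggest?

The largest autocorrelation is r_3 = 0.53, with a weaker echo at lag 6 (0.29); the remaining lags stay at or below 0.13.
The dominant spike at lag 3 indicates a seasonal period of 3.

3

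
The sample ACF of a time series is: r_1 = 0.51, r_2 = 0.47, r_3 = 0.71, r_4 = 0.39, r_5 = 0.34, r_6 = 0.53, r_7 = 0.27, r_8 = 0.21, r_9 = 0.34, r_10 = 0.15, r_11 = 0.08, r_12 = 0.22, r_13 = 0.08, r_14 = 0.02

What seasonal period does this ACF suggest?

3

The largest autocorrelation is r_3 = 0.71, with a weaker echo at lag 6 (0.53); the remaining lags stay at or below 0.51. The elevated value at lag 1 (0.51), dropping to 0.47 at lag 2, reflects decaying short-term dependence rather than seasonality.
The dominant spike at lag 3 indicates a seasonal period of 3.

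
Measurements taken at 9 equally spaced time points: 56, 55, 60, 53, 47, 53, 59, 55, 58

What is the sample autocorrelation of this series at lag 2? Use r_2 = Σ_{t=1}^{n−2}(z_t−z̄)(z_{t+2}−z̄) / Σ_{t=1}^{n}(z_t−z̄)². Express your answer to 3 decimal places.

Mean z̄ = (56 + 55 + 60 + 53 + 47 + 53 + 59 + 55 + 58)/9 = 55.1111
Numerator Σ_{t=1}^{7}(z_t−z̄)(z_{t+2}−z̄) = -50.6914
Denominator Σ(z_t−z̄)² = 122.8889
r_2 = -50.6914 / 122.8889 = -0.412

-0.412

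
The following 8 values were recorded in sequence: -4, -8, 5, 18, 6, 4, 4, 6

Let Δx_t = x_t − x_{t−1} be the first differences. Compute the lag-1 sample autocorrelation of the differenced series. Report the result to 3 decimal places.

-0.070

First differences Δx: -4, 13, 13, -12, -2, 0, 2
Mean of differences = 1.4286
Numerator Σ(Δx_t−Δx̄)(Δx_{t+1}−Δx̄) = -34.1837
Denominator Σ(Δx_t−Δx̄)² = 491.7143
r_1(Δx) = -34.1837 / 491.7143 = -0.070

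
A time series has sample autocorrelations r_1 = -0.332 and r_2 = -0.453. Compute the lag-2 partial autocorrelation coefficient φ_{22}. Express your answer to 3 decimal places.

-0.633

φ_{22} = (r_2 − r_1²) / (1 − r_1²)
r_1² = (-0.332)² = 0.110224
Numerator = -0.453 − 0.1102 = -0.5632; denominator = 1 − 0.1102 = 0.8898
φ_{22} = -0.5632 / 0.8898 = -0.633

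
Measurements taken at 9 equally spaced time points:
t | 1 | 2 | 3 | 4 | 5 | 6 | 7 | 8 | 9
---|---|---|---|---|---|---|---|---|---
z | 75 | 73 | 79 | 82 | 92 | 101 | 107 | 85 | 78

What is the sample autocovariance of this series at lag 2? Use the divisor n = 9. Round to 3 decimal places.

Mean z̄ = (75 + 73 + 79 + 82 + 92 + 101 + 107 + 85 + 78)/9 = 85.7778
Σ_{t=1}^{7}(z_t−z̄)(z_{t+2}−z̄) = -23.2099
γ_2 = -23.2099 / 9 = -2.579

-2.579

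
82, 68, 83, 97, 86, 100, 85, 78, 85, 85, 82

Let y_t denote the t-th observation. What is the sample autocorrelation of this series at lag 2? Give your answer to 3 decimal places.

-0.162

Mean ȳ = (82 + 68 + 83 + 97 + 86 + 100 + 85 + 78 + 85 + 85 + 82)/11 = 84.6364
Numerator Σ_{t=1}^{9}(y_t−ȳ)(y_{t+2}−ȳ) = -118.3554
Denominator Σ(y_t−ȳ)² = 728.5455
r_2 = -118.3554 / 728.5455 = -0.162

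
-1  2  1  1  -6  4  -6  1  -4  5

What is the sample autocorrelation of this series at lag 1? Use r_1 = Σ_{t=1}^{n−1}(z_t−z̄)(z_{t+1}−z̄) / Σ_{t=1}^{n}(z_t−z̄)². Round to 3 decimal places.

-0.626

Mean z̄ = (-1 + 2 + 1 + 1 − 6 + 4 − 6 + 1 − 4 + 5)/10 = -0.3000
Numerator Σ_{t=1}^{9}(z_t−z̄)(z_{t+1}−z̄) = -85.1900
Denominator Σ(z_t−z̄)² = 136.1000
r_1 = -85.1900 / 136.1000 = -0.626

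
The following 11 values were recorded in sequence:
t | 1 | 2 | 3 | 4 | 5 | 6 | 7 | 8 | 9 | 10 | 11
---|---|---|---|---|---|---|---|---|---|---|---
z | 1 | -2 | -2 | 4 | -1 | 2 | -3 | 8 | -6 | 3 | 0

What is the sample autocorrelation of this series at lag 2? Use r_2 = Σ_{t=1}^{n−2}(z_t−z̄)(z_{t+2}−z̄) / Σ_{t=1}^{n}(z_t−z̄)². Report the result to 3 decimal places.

Mean z̄ = (1 − 2 − 2 + 4 − 1 + 2 − 3 + 8 − 6 + 3 + 0)/11 = 0.3636
Numerator Σ_{t=1}^{9}(z_t−z̄)(z_{t+2}−z̄) = 60.0083
Denominator Σ(z_t−z̄)² = 146.5455
r_2 = 60.0083 / 146.5455 = 0.409

0.409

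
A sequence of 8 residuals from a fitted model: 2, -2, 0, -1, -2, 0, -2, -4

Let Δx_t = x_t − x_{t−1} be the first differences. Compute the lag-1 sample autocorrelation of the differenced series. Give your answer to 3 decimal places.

-0.407

First differences Δx: -4, 2, -1, -1, 2, -2, -2
Mean of differences = -0.8571
Numerator Σ(Δx_t−Δx̄)(Δx_{t+1}−Δx̄) = -11.7347
Denominator Σ(Δx_t−Δx̄)² = 28.8571
r_1(Δx) = -11.7347 / 28.8571 = -0.407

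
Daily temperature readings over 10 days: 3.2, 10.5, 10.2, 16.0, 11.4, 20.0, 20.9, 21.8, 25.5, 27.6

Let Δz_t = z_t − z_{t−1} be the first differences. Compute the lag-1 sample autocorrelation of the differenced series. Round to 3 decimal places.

-0.726

First differences Δz: 7.3, -0.3, 5.8, -4.6, 8.6, 0.9, 0.9, 3.7, 2.1
Mean of differences = 2.7111
Numerator Σ(Δz_t−Δz̄)(Δz_{t+1}−Δz̄) = -98.5368
Denominator Σ(Δz_t−Δz̄)² = 135.7089
r_1(Δz) = -98.5368 / 135.7089 = -0.726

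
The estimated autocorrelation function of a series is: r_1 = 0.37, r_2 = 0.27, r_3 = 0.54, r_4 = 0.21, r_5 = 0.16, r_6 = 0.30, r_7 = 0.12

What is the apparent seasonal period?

3

The largest autocorrelation is r_3 = 0.54; the remaining lags stay at or below 0.37. The elevated value at lag 1 (0.37), dropping to 0.27 at lag 2, reflects decaying short-term dependence rather than seasonality.
The dominant spike at lag 3 indicates a seasonal period of 3.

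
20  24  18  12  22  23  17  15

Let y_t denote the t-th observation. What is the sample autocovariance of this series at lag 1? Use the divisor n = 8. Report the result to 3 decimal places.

-0.221

Mean ȳ = (20 + 24 + 18 + 12 + 22 + 23 + 17 + 15)/8 = 18.8750
Deviations: 1.1250, 5.1250, -0.8750, -6.8750, 3.1250, 4.1250, -1.8750, -3.8750
Σ_{t=1}^{7}(y_t−ȳ)(y_{t+1}−ȳ) = -1.7656
γ_1 = -1.7656 / 8 = -0.221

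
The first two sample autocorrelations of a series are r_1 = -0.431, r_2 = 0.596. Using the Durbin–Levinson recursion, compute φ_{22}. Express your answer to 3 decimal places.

φ_{22} = (r_2 − r_1²) / (1 − r_1²)
r_1² = (-0.431)² = 0.185761
Numerator = 0.596 − 0.1858 = 0.4102; denominator = 1 − 0.1858 = 0.8142
φ_{22} = 0.4102 / 0.8142 = 0.504

0.504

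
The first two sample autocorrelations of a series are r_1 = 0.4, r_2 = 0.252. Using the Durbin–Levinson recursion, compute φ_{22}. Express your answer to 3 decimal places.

0.110

φ_{22} = (r_2 − r_1²) / (1 − r_1²)
r_1² = (0.4)² = 0.16
Numerator = 0.252 − 0.1600 = 0.0920; denominator = 1 − 0.1600 = 0.8400
φ_{22} = 0.0920 / 0.8400 = 0.110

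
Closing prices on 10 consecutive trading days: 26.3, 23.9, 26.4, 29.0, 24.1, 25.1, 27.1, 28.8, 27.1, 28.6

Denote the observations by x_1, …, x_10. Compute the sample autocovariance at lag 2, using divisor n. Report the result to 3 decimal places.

-0.946

Mean x̄ = (26.3 + 23.9 + 26.4 + 29.0 + 24.1 + 25.1 + 27.1 + 28.8 + 27.1 + 28.6)/10 = 26.6400
Σ_{t=1}^{8}(x_t−x̄)(x_{t+2}−x̄) = -9.4592
γ_2 = -9.4592 / 10 = -0.946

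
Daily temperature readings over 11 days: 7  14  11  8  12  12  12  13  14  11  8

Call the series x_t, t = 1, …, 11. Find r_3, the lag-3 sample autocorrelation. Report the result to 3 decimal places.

0.183

Mean x̄ = (7 + 14 + 11 + 8 + 12 + 12 + 12 + 13 + 14 + 11 + 8)/11 = 11.0909
Numerator Σ_{t=1}^{8}(x_t−x̄)(x_{t+3}−x̄) = 10.7934
Denominator Σ(x_t−x̄)² = 58.9091
r_3 = 10.7934 / 58.9091 = 0.183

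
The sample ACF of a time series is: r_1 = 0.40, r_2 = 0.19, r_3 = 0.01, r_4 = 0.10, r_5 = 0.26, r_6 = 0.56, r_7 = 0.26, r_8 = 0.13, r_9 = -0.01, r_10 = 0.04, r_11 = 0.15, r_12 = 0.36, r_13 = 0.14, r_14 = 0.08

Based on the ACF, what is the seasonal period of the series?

The largest autocorrelation is r_6 = 0.56; the remaining lags stay at or below 0.40. The elevated value at lag 1 (0.40), dropping to 0.19 at lag 2, reflects decaying short-term dependence rather than seasonality.
The dominant spike at lag 6 indicates a seasonal period of 6.

6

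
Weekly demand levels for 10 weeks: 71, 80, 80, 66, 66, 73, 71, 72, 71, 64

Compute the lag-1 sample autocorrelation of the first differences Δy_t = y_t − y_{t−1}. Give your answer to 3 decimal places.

First differences Δy: 9, 0, -14, 0, 7, -2, 1, -1, -7
Mean of differences = -0.7778
Numerator Σ(Δy_t−Δȳ)(Δy_{t+1}−Δȳ) = -17.6049
Denominator Σ(Δy_t−Δȳ)² = 375.5556
r_1(Δy) = -17.6049 / 375.5556 = -0.047

-0.047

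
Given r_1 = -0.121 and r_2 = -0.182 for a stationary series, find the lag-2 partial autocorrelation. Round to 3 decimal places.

φ_{22} = (r_2 − r_1²) / (1 − r_1²)
r_1² = (-0.121)² = 0.014641
Numerator = -0.182 − 0.0146 = -0.1966; denominator = 1 − 0.0146 = 0.9854
φ_{22} = -0.1966 / 0.9854 = -0.200

-0.200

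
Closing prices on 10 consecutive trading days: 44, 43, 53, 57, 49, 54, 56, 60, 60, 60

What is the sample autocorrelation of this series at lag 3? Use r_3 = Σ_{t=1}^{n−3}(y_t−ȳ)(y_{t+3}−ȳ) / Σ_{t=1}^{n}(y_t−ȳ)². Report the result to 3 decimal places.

Mean ȳ = (44 + 43 + 53 + 57 + 49 + 54 + 56 + 60 + 60 + 60)/10 = 53.6000
Σ(y_t−ȳ)(y_{t+3}−ȳ) = (-32.6400) + (48.7600) + (-0.2400) + (8.1600) + (-29.4400) + (2.5600) + (15.3600) = 12.5200
Denominator Σ(y_t−ȳ)² = 366.4000
r_3 = 12.5200 / 366.4000 = 0.034

0.034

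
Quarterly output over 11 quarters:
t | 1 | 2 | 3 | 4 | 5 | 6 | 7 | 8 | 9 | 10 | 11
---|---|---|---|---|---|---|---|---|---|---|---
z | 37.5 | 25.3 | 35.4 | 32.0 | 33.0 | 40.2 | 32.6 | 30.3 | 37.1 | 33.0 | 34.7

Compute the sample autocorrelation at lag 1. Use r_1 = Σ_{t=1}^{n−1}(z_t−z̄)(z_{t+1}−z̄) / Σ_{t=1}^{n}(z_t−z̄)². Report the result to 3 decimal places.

Mean z̄ = (37.5 + 25.3 + 35.4 + 32.0 + 33.0 + 40.2 + 32.6 + 30.3 + 37.1 + 33.0 + 34.7)/11 = 33.7364
Numerator Σ_{t=1}^{10}(z_t−z̄)(z_{t+1}−z̄) = -70.3413
Denominator Σ(z_t−z̄)² = 159.3255
r_1 = -70.3413 / 159.3255 = -0.441

-0.441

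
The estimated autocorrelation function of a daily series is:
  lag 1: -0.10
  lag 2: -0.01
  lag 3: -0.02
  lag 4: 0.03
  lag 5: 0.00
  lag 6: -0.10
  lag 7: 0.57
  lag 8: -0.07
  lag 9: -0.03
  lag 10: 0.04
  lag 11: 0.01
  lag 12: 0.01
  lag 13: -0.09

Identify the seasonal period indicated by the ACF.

The largest autocorrelation is r_7 = 0.57; the remaining lags stay at or below 0.04.
The dominant spike at lag 7 indicates a seasonal period of 7.

7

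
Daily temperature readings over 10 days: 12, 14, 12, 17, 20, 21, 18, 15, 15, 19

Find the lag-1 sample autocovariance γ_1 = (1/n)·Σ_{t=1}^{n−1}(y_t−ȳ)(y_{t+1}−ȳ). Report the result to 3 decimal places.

4.071

Mean ȳ = (12 + 14 + 12 + 17 + 20 + 21 + 18 + 15 + 15 + 19)/10 = 16.3000
Σ_{t=1}^{9}(y_t−ȳ)(y_{t+1}−ȳ) = 40.7100
γ_1 = 40.7100 / 10 = 4.071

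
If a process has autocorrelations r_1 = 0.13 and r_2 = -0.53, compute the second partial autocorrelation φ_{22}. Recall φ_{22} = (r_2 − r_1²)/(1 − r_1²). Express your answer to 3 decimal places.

-0.556

φ_{22} = (r_2 − r_1²) / (1 − r_1²)
r_1² = (0.13)² = 0.0169
Numerator = -0.53 − 0.0169 = -0.5469; denominator = 1 − 0.0169 = 0.9831
φ_{22} = -0.5469 / 0.9831 = -0.556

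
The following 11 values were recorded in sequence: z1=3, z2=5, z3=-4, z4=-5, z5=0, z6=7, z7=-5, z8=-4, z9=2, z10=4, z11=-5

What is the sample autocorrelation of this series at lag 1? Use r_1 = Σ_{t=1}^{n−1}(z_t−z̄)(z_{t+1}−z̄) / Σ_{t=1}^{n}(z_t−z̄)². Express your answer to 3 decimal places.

Mean z̄ = (3 + 5 − 4 − 5 + 0 + 7 − 5 − 4 + 2 + 4 − 5)/11 = -0.1818
Numerator Σ_{t=1}^{10}(z_t−z̄)(z_{t+1}−z̄) = -20.0331
Denominator Σ(z_t−z̄)² = 209.6364
r_1 = -20.0331 / 209.6364 = -0.096

-0.096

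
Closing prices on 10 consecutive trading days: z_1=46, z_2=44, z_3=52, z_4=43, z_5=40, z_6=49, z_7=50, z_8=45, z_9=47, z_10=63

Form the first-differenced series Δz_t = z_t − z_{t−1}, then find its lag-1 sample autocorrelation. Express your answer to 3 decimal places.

First differences Δz: -2, 8, -9, -3, 9, 1, -5, 2, 16
Mean of differences = 1.8889
Numerator Σ(Δz_t−Δz̄)(Δz_{t+1}−Δz̄) = -71.2346
Denominator Σ(Δz_t−Δz̄)² = 492.8889
r_1(Δz) = -71.2346 / 492.8889 = -0.145

-0.145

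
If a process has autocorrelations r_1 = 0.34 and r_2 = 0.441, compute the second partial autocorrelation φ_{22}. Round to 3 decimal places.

0.368

φ_{22} = (r_2 − r_1²) / (1 − r_1²)
r_1² = (0.34)² = 0.1156
Numerator = 0.441 − 0.1156 = 0.3254; denominator = 1 − 0.1156 = 0.8844
φ_{22} = 0.3254 / 0.8844 = 0.368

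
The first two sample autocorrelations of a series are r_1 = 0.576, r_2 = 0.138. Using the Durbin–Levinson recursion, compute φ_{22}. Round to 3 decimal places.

φ_{22} = (r_2 − r_1²) / (1 − r_1²)
r_1² = (0.576)² = 0.331776
Numerator = 0.138 − 0.3318 = -0.1938; denominator = 1 − 0.3318 = 0.6682
φ_{22} = -0.1938 / 0.6682 = -0.290

-0.290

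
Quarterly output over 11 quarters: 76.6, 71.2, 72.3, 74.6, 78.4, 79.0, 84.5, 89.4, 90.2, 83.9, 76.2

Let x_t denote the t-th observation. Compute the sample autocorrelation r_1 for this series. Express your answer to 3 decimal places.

Mean x̄ = (76.6 + 71.2 + 72.3 + 74.6 + 78.4 + 79.0 + 84.5 + 89.4 + 90.2 + 83.9 + 76.2)/11 = 79.6636
Numerator Σ_{t=1}^{10}(x_t−x̄)(x_{t+1}−x̄) = 309.2041
Denominator Σ(x_t−x̄)² = 422.0655
r_1 = 309.2041 / 422.0655 = 0.733

0.733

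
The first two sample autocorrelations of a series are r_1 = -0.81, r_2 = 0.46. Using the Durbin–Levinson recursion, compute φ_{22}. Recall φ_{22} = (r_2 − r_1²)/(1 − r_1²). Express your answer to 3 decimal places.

φ_{22} = (r_2 − r_1²) / (1 − r_1²)
r_1² = (-0.81)² = 0.6561
Numerator = 0.46 − 0.6561 = -0.1961; denominator = 1 − 0.6561 = 0.3439
φ_{22} = -0.1961 / 0.3439 = -0.570

-0.570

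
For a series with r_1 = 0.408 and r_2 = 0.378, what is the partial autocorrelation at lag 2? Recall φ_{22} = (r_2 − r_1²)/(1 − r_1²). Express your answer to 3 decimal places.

φ_{22} = (r_2 − r_1²) / (1 − r_1²)
r_1² = (0.408)² = 0.166464
Numerator = 0.378 − 0.1665 = 0.2115; denominator = 1 − 0.1665 = 0.8335
φ_{22} = 0.2115 / 0.8335 = 0.254

0.254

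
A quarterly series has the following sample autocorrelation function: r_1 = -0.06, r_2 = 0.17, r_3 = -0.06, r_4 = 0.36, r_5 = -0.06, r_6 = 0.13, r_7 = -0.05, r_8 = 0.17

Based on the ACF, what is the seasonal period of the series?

The largest autocorrelation is r_4 = 0.36; the remaining lags stay at or below 0.17.
The dominant spike at lag 4 indicates a seasonal period of 4.

4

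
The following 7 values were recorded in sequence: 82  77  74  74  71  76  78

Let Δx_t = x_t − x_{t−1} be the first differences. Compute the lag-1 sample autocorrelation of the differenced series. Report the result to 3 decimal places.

0.128

First differences Δx: -5, -3, 0, -3, 5, 2
Mean of differences = -0.6667
Numerator Σ(Δx_t−Δx̄)(Δx_{t+1}−Δx̄) = 8.8889
Denominator Σ(Δx_t−Δx̄)² = 69.3333
r_1(Δx) = 8.8889 / 69.3333 = 0.128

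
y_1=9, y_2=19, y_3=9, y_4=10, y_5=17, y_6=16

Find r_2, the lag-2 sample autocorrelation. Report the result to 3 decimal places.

-0.246

Mean ȳ = (9 + 19 + 9 + 10 + 17 + 16)/6 = 13.3333
Σ(y_t−ȳ)(y_{t+2}−ȳ) = (18.7778) + (-18.8889) + (-15.8889) + (-8.8889) = -24.8889
Denominator Σ(y_t−ȳ)² = 101.3333
r_2 = -24.8889 / 101.3333 = -0.246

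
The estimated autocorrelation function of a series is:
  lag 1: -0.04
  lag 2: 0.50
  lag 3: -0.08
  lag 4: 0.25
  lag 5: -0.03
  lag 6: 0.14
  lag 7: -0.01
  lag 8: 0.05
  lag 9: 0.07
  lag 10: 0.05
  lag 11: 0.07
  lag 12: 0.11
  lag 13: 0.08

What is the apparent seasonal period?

The largest autocorrelation is r_2 = 0.50, with a weaker echo at lag 4 (0.25); the remaining lags stay at or below 0.14.
The dominant spike at lag 2 indicates a seasonal period of 2.

2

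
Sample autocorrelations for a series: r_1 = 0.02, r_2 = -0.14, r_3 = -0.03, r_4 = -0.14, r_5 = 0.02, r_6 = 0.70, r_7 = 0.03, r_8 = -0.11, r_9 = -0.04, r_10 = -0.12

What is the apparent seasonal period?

6

The largest autocorrelation is r_6 = 0.70; the remaining lags stay at or below 0.03.
The dominant spike at lag 6 indicates a seasonal period of 6.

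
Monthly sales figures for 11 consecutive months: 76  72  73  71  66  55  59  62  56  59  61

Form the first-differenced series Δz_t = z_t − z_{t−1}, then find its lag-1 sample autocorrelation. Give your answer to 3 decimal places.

First differences Δz: -4, 1, -2, -5, -11, 4, 3, -6, 3, 2
Mean of differences = -1.5000
Numerator Σ(Δz_t−Δz̄)(Δz_{t+1}−Δz̄) = -24.7500
Denominator Σ(Δz_t−Δz̄)² = 218.5000
r_1(Δz) = -24.7500 / 218.5000 = -0.113

-0.113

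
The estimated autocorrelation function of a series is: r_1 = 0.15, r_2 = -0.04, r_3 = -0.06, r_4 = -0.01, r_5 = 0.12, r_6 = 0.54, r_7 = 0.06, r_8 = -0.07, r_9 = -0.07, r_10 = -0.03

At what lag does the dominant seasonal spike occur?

The largest autocorrelation is r_6 = 0.54; the remaining lags stay at or below 0.15.
The dominant spike at lag 6 indicates a seasonal period of 6.

6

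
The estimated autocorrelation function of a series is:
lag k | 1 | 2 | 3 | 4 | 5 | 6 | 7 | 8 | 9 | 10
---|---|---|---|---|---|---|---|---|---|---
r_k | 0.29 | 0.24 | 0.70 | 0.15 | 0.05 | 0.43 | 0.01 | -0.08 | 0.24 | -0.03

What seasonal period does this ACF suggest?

The largest autocorrelation is r_3 = 0.70, with a weaker echo at lag 6 (0.43); the remaining lags stay at or below 0.29. The elevated value at lag 1 (0.29), dropping to 0.24 at lag 2, reflects decaying short-term dependence rather than seasonality.
The dominant spike at lag 3 indicates a seasonal period of 3.

3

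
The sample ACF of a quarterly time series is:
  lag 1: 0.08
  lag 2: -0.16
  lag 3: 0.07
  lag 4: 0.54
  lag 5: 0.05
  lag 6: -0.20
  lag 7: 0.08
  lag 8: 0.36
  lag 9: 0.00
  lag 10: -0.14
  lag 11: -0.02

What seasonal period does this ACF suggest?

4

The largest autocorrelation is r_4 = 0.54, with a weaker echo at lag 8 (0.36); the remaining lags stay at or below 0.08.
The dominant spike at lag 4 indicates a seasonal period of 4.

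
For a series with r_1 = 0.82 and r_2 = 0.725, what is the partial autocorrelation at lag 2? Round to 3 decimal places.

0.161

φ_{22} = (r_2 − r_1²) / (1 − r_1²)
r_1² = (0.82)² = 0.6724
Numerator = 0.725 − 0.6724 = 0.0526; denominator = 1 − 0.6724 = 0.3276
φ_{22} = 0.0526 / 0.3276 = 0.161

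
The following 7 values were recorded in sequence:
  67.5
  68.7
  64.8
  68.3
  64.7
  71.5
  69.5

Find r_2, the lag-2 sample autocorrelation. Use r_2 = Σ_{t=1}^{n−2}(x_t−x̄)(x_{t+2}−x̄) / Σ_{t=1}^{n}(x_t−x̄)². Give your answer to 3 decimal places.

0.208

Mean x̄ = (67.5 + 68.7 + 64.8 + 68.3 + 64.7 + 71.5 + 69.5)/7 = 67.8571
Deviations from mean: -0.3571, 0.8429, -3.0571, 0.4429, -3.1571, 3.6429, 1.6429
Σ(x_t−x̄)(x_{t+2}−x̄) = (1.0918) + (0.3733) + (9.6518) + (1.6133) + (-5.1867) = 7.5435
Denominator Σ(x_t−x̄)² = 36.3171
r_2 = 7.5435 / 36.3171 = 0.208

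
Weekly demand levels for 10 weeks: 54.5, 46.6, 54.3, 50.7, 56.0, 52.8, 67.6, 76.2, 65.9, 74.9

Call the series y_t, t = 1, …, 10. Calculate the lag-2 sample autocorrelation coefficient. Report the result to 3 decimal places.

0.395

Mean ȳ = (54.5 + 46.6 + 54.3 + 50.7 + 56.0 + 52.8 + 67.6 + 76.2 + 65.9 + 74.9)/10 = 59.9500
Numerator Σ_{t=1}^{8}(y_t−ȳ)(y_{t+2}−ȳ) = 384.7850
Denominator Σ(y_t−ȳ)² = 973.6250
r_2 = 384.7850 / 973.6250 = 0.395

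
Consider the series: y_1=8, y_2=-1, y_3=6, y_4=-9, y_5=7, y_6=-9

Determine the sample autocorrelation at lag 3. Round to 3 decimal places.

-0.428

Mean ȳ = (8 − 1 + 6 − 9 + 7 − 9)/6 = 0.3333
Deviations from mean: 7.6667, -1.3333, 5.6667, -9.3333, 6.6667, -9.3333
Σ(y_t−ȳ)(y_{t+3}−ȳ) = (-71.5556) + (-8.8889) + (-52.8889) = -133.3333
Denominator Σ(y_t−ȳ)² = 311.3333
r_3 = -133.3333 / 311.3333 = -0.428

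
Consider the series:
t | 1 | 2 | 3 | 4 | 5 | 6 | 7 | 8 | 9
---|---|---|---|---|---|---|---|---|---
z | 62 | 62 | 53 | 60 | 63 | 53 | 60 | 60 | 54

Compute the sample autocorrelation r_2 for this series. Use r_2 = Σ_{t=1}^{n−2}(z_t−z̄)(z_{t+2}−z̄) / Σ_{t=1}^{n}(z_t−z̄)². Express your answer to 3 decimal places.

-0.416

Mean z̄ = (62 + 62 + 53 + 60 + 63 + 53 + 60 + 60 + 54)/9 = 58.5556
Σ(z_t−z̄)(z_{t+2}−z̄) = (-19.1358) + (4.9753) + (-24.6914) + (-8.0247) + (6.4198) + (-8.0247) + (-6.5802) = -55.0617
Denominator Σ(z_t−z̄)² = 132.2222
r_2 = -55.0617 / 132.2222 = -0.416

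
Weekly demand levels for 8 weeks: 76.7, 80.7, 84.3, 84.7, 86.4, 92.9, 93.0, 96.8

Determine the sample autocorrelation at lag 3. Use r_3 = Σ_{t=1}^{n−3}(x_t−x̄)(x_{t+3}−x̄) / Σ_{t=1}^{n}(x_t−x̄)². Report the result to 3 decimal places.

-0.026

Mean x̄ = (76.7 + 80.7 + 84.3 + 84.7 + 86.4 + 92.9 + 93.0 + 96.8)/8 = 86.9375
Deviations from mean: -10.2375, -6.2375, -2.6375, -2.2375, -0.5375, 5.9625, 6.0625, 9.8625
Σ(x_t−x̄)(x_{t+3}−x̄) = (22.9064) + (3.3527) + (-15.7261) + (-13.5648) + (-5.3011) = -8.3330
Denominator Σ(x_t−x̄)² = 325.5388
r_3 = -8.3330 / 325.5388 = -0.026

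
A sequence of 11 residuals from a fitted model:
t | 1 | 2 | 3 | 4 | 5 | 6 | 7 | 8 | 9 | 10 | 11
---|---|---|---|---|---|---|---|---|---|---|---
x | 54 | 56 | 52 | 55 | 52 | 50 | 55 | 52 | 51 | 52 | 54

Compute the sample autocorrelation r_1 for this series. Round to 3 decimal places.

-0.167

Mean x̄ = (54 + 56 + 52 + 55 + 52 + 50 + 55 + 52 + 51 + 52 + 54)/11 = 53.0000
Numerator Σ_{t=1}^{10}(x_t−x̄)(x_{t+1}−x̄) = -6.0000
Denominator Σ(x_t−x̄)² = 36.0000
r_1 = -6.0000 / 36.0000 = -0.167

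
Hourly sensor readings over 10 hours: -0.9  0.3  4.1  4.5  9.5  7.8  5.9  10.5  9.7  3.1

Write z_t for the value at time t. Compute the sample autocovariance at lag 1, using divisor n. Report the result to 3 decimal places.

6.141

Mean z̄ = (-0.9 + 0.3 + 4.1 + 4.5 + 9.5 + 7.8 + 5.9 + 10.5 + 9.7 + 3.1)/10 = 5.4500
Σ_{t=1}^{9}(z_t−z̄)(z_{t+1}−z̄) = 61.4125
γ_1 = 61.4125 / 10 = 6.141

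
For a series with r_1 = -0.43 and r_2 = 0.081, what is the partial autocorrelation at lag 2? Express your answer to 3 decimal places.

φ_{22} = (r_2 − r_1²) / (1 − r_1²)
r_1² = (-0.43)² = 0.1849
Numerator = 0.081 − 0.1849 = -0.1039; denominator = 1 − 0.1849 = 0.8151
φ_{22} = -0.1039 / 0.8151 = -0.127

-0.127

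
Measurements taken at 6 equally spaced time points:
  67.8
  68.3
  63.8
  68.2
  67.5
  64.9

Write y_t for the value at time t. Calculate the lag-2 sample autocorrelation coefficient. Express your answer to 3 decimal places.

Mean ȳ = (67.8 + 68.3 + 63.8 + 68.2 + 67.5 + 64.9)/6 = 66.7500
Deviations from mean: 1.0500, 1.5500, -2.9500, 1.4500, 0.7500, -1.8500
Σ(y_t−ȳ)(y_{t+2}−ȳ) = (-3.0975) + (2.2475) + (-2.2125) + (-2.6825) = -5.7450
Denominator Σ(y_t−ȳ)² = 18.2950
r_2 = -5.7450 / 18.2950 = -0.314

-0.314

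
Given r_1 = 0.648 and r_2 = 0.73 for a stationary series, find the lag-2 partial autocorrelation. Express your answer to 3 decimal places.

0.535

φ_{22} = (r_2 − r_1²) / (1 − r_1²)
r_1² = (0.648)² = 0.419904
Numerator = 0.73 − 0.4199 = 0.3101; denominator = 1 − 0.4199 = 0.5801
φ_{22} = 0.3101 / 0.5801 = 0.535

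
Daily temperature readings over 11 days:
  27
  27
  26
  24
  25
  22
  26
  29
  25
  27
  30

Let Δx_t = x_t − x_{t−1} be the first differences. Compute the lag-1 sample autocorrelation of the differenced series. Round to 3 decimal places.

First differences Δx: 0, -1, -2, 1, -3, 4, 3, -4, 2, 3
Mean of differences = 0.3000
Numerator Σ(Δx_t−Δx̄)(Δx_{t+1}−Δx̄) = -17.0900
Denominator Σ(Δx_t−Δx̄)² = 68.1000
r_1(Δx) = -17.0900 / 68.1000 = -0.251

-0.251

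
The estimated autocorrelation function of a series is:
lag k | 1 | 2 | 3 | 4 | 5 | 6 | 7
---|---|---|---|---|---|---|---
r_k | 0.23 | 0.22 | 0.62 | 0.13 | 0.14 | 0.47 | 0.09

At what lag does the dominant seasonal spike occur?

The largest autocorrelation is r_3 = 0.62, with a weaker echo at lag 6 (0.47); the remaining lags stay at or below 0.23. The elevated value at lag 1 (0.23), dropping to 0.22 at lag 2, reflects decaying short-term dependence rather than seasonality.
The dominant spike at lag 3 indicates a seasonal period of 3.

3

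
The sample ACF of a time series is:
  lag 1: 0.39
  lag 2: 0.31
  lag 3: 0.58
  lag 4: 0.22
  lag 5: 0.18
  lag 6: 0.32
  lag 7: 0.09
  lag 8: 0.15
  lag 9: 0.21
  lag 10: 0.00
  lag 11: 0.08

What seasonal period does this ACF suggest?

The largest autocorrelation is r_3 = 0.58; the remaining lags stay at or below 0.39. The elevated value at lag 1 (0.39), dropping to 0.31 at lag 2, reflects decaying short-term dependence rather than seasonality.
The dominant spike at lag 3 indicates a seasonal period of 3.

3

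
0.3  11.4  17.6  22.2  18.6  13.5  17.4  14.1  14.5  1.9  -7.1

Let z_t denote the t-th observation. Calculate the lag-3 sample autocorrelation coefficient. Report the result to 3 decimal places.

-0.147

Mean z̄ = (0.3 + 11.4 + 17.6 + 22.2 + 18.6 + 13.5 + 17.4 + 14.1 + 14.5 + 1.9 − 7.1)/11 = 11.3091
Numerator Σ_{t=1}^{8}(z_t−z̄)(z_{t+3}−z̄) = -120.4666
Denominator Σ(z_t−z̄)² = 819.8491
r_3 = -120.4666 / 819.8491 = -0.147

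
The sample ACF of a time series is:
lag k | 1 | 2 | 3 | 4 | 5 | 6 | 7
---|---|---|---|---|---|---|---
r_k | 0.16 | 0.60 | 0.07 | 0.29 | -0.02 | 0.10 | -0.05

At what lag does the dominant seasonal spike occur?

2

The largest autocorrelation is r_2 = 0.60, with a weaker echo at lag 4 (0.29); the remaining lags stay at or below 0.16.
The dominant spike at lag 2 indicates a seasonal period of 2.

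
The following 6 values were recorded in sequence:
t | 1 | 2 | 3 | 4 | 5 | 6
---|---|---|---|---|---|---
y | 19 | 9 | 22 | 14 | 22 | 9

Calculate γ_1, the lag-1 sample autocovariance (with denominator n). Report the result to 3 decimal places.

-21.421

Mean ȳ = (19 + 9 + 22 + 14 + 22 + 9)/6 = 15.8333
Deviations: 3.1667, -6.8333, 6.1667, -1.8333, 6.1667, -6.8333
Σ_{t=1}^{5}(y_t−ȳ)(y_{t+1}−ȳ) = -128.5278
γ_1 = -128.5278 / 6 = -21.421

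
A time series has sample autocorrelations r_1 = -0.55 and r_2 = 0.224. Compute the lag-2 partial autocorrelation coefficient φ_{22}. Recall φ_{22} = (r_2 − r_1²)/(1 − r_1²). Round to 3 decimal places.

φ_{22} = (r_2 − r_1²) / (1 − r_1²)
r_1² = (-0.55)² = 0.3025
Numerator = 0.224 − 0.3025 = -0.0785; denominator = 1 − 0.3025 = 0.6975
φ_{22} = -0.0785 / 0.6975 = -0.113

-0.113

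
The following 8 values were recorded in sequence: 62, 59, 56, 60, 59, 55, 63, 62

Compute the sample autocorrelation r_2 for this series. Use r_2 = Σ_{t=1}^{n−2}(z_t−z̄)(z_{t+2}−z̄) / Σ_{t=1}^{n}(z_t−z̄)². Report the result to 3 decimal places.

-0.388

Mean z̄ = (62 + 59 + 56 + 60 + 59 + 55 + 63 + 62)/8 = 59.5000
Deviations from mean: 2.5000, -0.5000, -3.5000, 0.5000, -0.5000, -4.5000, 3.5000, 2.5000
Σ(z_t−z̄)(z_{t+2}−z̄) = (-8.7500) + (-0.2500) + (1.7500) + (-2.2500) + (-1.7500) + (-11.2500) = -22.5000
Denominator Σ(z_t−z̄)² = 58.0000
r_2 = -22.5000 / 58.0000 = -0.388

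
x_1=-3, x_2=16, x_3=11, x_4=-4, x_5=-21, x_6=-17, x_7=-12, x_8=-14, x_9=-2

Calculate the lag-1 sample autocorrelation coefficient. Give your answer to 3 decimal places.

Mean x̄ = (-3 + 16 + 11 − 4 − 21 − 17 − 12 − 14 − 2)/9 = -5.1111
Numerator Σ_{t=1}^{8}(x_t−x̄)(x_{t+1}−x̄) = 689.3210
Denominator Σ(x_t−x̄)² = 1240.8889
r_1 = 689.3210 / 1240.8889 = 0.556

0.556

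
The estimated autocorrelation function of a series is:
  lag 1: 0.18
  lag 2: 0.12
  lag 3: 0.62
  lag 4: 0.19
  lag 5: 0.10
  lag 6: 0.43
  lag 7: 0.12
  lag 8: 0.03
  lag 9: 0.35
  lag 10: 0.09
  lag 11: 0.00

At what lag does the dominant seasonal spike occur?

The largest autocorrelation is r_3 = 0.62, with weaker echoes at lags 6 (0.43) and 9 (0.35); the remaining lags stay at or below 0.19.
The dominant spike at lag 3 indicates a seasonal period of 3.

3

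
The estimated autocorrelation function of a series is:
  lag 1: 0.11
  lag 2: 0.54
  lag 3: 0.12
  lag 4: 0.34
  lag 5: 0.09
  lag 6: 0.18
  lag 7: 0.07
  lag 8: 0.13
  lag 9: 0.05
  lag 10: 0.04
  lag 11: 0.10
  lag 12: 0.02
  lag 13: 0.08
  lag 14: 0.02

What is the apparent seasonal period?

2

The largest autocorrelation is r_2 = 0.54, with weaker echoes at lags 4 (0.34) and 6 (0.18); the remaining lags stay at or below 0.13.
The dominant spike at lag 2 indicates a seasonal period of 2.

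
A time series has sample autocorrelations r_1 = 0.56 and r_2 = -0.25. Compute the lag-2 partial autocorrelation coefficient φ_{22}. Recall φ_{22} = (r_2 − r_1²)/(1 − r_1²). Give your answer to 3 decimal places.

-0.821

φ_{22} = (r_2 − r_1²) / (1 − r_1²)
r_1² = (0.56)² = 0.3136
Numerator = -0.25 − 0.3136 = -0.5636; denominator = 1 − 0.3136 = 0.6864
φ_{22} = -0.5636 / 0.6864 = -0.821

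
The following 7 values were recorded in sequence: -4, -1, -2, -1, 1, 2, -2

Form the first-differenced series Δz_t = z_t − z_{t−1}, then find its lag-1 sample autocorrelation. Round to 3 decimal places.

-0.163

First differences Δz: 3, -1, 1, 2, 1, -4
Mean of differences = 0.3333
Numerator Σ(Δz_t−Δz̄)(Δz_{t+1}−Δz̄) = -5.1111
Denominator Σ(Δz_t−Δz̄)² = 31.3333
r_1(Δz) = -5.1111 / 31.3333 = -0.163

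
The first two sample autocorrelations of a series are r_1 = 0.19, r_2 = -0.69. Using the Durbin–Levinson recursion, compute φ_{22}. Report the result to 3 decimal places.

φ_{22} = (r_2 − r_1²) / (1 − r_1²)
r_1² = (0.19)² = 0.0361
Numerator = -0.69 − 0.0361 = -0.7261; denominator = 1 − 0.0361 = 0.9639
φ_{22} = -0.7261 / 0.9639 = -0.753

-0.753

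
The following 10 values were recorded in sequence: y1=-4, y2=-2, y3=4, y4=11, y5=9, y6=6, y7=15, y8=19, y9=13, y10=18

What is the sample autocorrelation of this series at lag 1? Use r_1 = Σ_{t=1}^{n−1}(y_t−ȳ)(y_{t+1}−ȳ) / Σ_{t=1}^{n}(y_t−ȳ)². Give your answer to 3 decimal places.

Mean ȳ = (-4 − 2 + 4 + 11 + 9 + 6 + 15 + 19 + 13 + 18)/10 = 8.9000
Numerator Σ_{t=1}^{9}(y_t−ȳ)(y_{t+1}−ȳ) = 306.2900
Denominator Σ(y_t−ȳ)² = 560.9000
r_1 = 306.2900 / 560.9000 = 0.546

0.546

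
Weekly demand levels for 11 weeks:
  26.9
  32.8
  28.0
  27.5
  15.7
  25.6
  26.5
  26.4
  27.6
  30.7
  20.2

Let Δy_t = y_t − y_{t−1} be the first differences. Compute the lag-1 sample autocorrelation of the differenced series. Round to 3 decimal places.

First differences Δy: 5.9, -4.8, -0.5, -11.8, 9.9, 0.9, -0.1, 1.2, 3.1, -10.5
Mean of differences = -0.6700
Numerator Σ(Δy_t−Δȳ)(Δy_{t+1}−Δȳ) = -158.8259
Denominator Σ(Δy_t−Δȳ)² = 412.9810
r_1(Δy) = -158.8259 / 412.9810 = -0.385

-0.385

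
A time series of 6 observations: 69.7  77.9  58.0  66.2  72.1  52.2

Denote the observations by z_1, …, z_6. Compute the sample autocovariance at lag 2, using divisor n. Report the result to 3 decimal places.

-13.108

Mean z̄ = (69.7 + 77.9 + 58.0 + 66.2 + 72.1 + 52.2)/6 = 66.0167
Σ_{t=1}^{4}(z_t−z̄)(z_{t+2}−z̄) = -78.6506
γ_2 = -78.6506 / 6 = -13.108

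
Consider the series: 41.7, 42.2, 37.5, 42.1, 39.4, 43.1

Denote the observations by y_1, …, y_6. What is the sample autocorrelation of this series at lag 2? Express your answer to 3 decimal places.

0.303

Mean ȳ = (41.7 + 42.2 + 37.5 + 42.1 + 39.4 + 43.1)/6 = 41.0000
Deviations from mean: 0.7000, 1.2000, -3.5000, 1.1000, -1.6000, 2.1000
Numerator Σ_{t=1}^{4}(y_t−ȳ)(y_{t+2}−ȳ) = 6.7800
Denominator Σ(y_t−ȳ)² = 22.3600
r_2 = 6.7800 / 22.3600 = 0.303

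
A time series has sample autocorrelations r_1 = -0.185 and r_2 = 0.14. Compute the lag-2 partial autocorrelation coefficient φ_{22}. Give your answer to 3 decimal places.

0.110

φ_{22} = (r_2 − r_1²) / (1 − r_1²)
r_1² = (-0.185)² = 0.034225
Numerator = 0.14 − 0.0342 = 0.1058; denominator = 1 − 0.0342 = 0.9658
φ_{22} = 0.1058 / 0.9658 = 0.110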